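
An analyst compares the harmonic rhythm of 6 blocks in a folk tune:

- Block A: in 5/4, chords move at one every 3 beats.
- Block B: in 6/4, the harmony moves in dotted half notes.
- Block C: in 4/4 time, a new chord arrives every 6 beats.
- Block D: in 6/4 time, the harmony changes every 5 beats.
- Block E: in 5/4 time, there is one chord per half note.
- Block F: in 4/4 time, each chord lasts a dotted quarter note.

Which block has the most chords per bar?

A: each chord is 3 beats in 5/4, so 5/3 per bar.
B: each chord is 3 beats in 6/4, so 2 per bar.
C: each chord is 6 beats in 4/4, so 2/3 per bar.
D: each chord is 5 beats in 6/4, so 1.2 per bar.
E: each chord is 2 beats in 5/4, so 2.5 per bar.
F: each chord is 1.5 beats in 4/4, so 8/3 per bar.
Fastest is F at 8/3 chords/bar.

Block F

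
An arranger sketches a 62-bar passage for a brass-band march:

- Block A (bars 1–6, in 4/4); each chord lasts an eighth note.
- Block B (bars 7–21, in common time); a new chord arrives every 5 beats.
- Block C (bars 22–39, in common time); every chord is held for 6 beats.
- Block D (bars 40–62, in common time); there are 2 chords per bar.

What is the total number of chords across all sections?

118 chords

A: 6 bars × 4 beats = 24 beats; 0.5 beats/chord → 48 chords.
B: 15 bars × 4 beats = 60 beats; 5 beats/chord → 12 chords.
C: 18 bars × 4 beats = 72 beats; 6 beats/chord → 12 chords.
D: 23 bars × 4 beats = 92 beats; 2 beats/chord → 46 chords.
Total: 48 + 12 + 12 + 46 = 118.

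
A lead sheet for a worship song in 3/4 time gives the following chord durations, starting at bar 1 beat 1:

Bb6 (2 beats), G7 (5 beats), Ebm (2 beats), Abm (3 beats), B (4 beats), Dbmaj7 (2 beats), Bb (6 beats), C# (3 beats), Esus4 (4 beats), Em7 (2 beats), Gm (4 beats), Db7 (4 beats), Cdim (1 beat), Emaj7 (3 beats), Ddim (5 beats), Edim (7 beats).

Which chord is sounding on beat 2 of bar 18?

Edim

Beat 2 of bar 18 is beat (18−1)×3 + 2 = 53 overall.
Running totals: Bb6 ends at 2, G7 ends at 7, Ebm ends at 9, Abm ends at 12, B ends at 16, Dbmaj7 ends at 18, Bb ends at 24, C# ends at 27, Esus4 ends at 31, Em7 ends at 33, Gm ends at 37, Db7 ends at 41, Cdim ends at 42, Emaj7 ends at 45, Ddim ends at 50, Edim ends at 57.
Beat 53 falls within Edim.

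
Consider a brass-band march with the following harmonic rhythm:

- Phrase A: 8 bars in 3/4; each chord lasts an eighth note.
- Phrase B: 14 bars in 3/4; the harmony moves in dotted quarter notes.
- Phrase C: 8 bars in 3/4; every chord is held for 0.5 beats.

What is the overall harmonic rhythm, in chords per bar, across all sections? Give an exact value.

62/15 chords per bar

A: 8 bars of 3 beats is 24 beats; at 0.5 beats each that's 48 chords.
B: 14 bars of 3 beats is 42 beats; at 1.5 beats each that's 28 chords.
C: 8 bars of 3 beats is 24 beats; at 0.5 beats each that's 48 chords.
Overall: 124 chords over 30 bars → 124/30 = 62/15 chords per bar.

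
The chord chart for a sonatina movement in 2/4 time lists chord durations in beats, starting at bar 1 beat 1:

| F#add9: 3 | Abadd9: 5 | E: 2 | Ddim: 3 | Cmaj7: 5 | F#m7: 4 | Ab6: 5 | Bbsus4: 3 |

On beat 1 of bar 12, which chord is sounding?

Ab6

Beat 1 of bar 12 is beat (12−1)×2 + 1 = 23 overall.
Running totals: F#add9 ends at 3, Abadd9 ends at 8, E ends at 10, Ddim ends at 13, Cmaj7 ends at 18, F#m7 ends at 22, Ab6 ends at 27.
Beat 23 falls within Ab6.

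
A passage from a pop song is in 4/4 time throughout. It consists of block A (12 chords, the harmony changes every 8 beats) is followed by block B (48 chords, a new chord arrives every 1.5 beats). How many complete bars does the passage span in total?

42 bars

A: 12 × 8 = 96 beats = 24 bars.
B: 48 × 1.5 = 72 beats = 18 bars.
Total: 24 + 18 = 42 bars.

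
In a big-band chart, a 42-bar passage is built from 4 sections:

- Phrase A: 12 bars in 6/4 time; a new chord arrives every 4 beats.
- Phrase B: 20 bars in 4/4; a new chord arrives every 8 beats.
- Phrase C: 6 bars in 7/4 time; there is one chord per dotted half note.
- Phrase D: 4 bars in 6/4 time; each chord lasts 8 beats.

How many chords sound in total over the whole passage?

A: 12·6 = 72 beats, 72/4 = 18 chords.
B: 20·4 = 80 beats, 80/8 = 10 chords.
C: 6·7 = 42 beats, 42/3 = 14 chords.
D: 4·6 = 24 beats, 24/8 = 3 chords.
Total: 18 + 10 + 14 + 3 = 45.

45 chords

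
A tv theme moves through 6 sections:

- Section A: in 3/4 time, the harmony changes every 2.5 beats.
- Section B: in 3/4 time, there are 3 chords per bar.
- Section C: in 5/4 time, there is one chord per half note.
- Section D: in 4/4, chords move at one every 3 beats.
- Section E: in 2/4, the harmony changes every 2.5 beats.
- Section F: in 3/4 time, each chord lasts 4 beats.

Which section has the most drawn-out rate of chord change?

Section F

A: 3/2.5 = 1.2 chords/bar.
B: 3/1 = 3 chords/bar.
C: 5/2 = 2.5 chords/bar.
D: 4/3 = 4/3 chords/bar.
E: 2/2.5 = 0.8 chords/bar.
F: 3/4 = 0.75 chords/bar.
Slowest is F at 0.75 chords/bar.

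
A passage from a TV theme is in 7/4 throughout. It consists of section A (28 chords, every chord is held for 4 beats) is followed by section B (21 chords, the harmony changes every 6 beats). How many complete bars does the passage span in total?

A: 28 × 4 = 112 beats = 16 bars.
B: 21 × 6 = 126 beats = 18 bars.
Total: 16 + 18 = 34 bars.

34 bars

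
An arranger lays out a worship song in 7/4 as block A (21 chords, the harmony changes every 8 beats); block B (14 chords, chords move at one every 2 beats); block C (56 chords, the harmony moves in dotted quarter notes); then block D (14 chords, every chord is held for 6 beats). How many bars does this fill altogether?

52 bars

A: 21 × 8 = 168 beats = 24 bars.
B: 14 × 2 = 28 beats = 4 bars.
C: 56 × 1.5 = 84 beats = 12 bars.
D: 14 × 6 = 84 beats = 12 bars.
Total: 24 + 4 + 12 + 12 = 52 bars.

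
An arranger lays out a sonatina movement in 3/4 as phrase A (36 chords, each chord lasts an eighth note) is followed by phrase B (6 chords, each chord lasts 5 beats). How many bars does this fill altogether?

16 bars

A: 36 × 0.5 = 18 beats = 6 bars.
B: 6 × 5 = 30 beats = 10 bars.
Total: 6 + 10 = 16 bars.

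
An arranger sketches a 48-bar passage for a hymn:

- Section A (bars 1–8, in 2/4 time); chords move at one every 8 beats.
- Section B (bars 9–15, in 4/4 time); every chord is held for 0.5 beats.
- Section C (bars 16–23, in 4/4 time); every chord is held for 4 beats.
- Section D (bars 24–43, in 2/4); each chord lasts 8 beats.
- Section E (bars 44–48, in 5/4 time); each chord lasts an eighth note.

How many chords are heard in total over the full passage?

121 chords

A has 16 beats and chords last 8 each, so 2 chords.
B has 28 beats and chords last 0.5 each, so 56 chords.
C has 32 beats and chords last 4 each, so 8 chords.
D has 40 beats and chords last 8 each, so 5 chords.
E has 25 beats and chords last 0.5 each, so 50 chords.
Total: 2 + 56 + 8 + 5 + 50 = 121.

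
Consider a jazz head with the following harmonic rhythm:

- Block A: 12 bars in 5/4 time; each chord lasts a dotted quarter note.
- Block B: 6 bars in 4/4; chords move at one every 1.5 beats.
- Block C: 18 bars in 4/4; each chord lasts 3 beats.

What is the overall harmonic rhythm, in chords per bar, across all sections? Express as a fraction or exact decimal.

A: 12 × 5 = 60 beats ÷ 1.5 = 40 chords.
B: 6 × 4 = 24 beats ÷ 1.5 = 16 chords.
C: 18 × 4 = 72 beats ÷ 3 = 24 chords.
Overall: 80 chords over 36 bars → 80/36 = 20/9 chords per bar.

20/9 chords per bar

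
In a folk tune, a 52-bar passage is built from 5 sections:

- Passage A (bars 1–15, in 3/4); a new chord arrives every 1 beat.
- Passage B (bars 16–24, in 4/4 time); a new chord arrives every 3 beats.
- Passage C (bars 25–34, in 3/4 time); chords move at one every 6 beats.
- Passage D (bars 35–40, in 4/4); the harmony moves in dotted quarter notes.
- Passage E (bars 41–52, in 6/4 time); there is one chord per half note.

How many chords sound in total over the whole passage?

114 chords

A has 45 beats and chords last 1 each, so 45 chords.
B has 36 beats and chords last 3 each, so 12 chords.
C has 30 beats and chords last 6 each, so 5 chords.
D has 24 beats and chords last 1.5 each, so 16 chords.
E has 72 beats and chords last 2 each, so 36 chords.
Total: 45 + 12 + 5 + 16 + 36 = 114.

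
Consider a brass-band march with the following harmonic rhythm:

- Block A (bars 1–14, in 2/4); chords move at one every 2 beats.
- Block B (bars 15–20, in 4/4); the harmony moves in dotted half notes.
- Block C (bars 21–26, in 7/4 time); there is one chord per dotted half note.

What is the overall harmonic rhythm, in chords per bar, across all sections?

18/13 chords per bar

A: 14 bars of 2 beats is 28 beats; at 2 beats each that's 14 chords.
B: 6 bars of 4 beats is 24 beats; at 3 beats each that's 8 chords.
C: 6 bars of 7 beats is 42 beats; at 3 beats each that's 14 chords.
Overall: 36 chords over 26 bars → 36/26 = 18/13 chords per bar.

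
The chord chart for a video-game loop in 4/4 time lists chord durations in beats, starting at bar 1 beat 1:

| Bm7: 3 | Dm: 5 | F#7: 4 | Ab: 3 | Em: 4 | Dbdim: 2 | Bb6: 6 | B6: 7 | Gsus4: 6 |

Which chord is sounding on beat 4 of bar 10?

Beat 4 of bar 10 is beat (10−1)×4 + 4 = 40 overall.
Running totals: Bm7 ends at 3, Dm ends at 8, F#7 ends at 12, Ab ends at 15, Em ends at 19, Dbdim ends at 21, Bb6 ends at 27, B6 ends at 34, Gsus4 ends at 40.
Beat 40 falls within Gsus4.

Gsus4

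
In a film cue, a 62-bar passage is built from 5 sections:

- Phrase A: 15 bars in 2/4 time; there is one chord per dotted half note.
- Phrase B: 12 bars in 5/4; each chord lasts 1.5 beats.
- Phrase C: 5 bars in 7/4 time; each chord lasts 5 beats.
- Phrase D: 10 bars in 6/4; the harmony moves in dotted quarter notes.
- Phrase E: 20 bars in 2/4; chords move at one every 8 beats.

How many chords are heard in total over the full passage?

102 chords

A has 30 beats and chords last 3 each, so 10 chords.
B has 60 beats and chords last 1.5 each, so 40 chords.
C has 35 beats and chords last 5 each, so 7 chords.
D has 60 beats and chords last 1.5 each, so 40 chords.
E has 40 beats and chords last 8 each, so 5 chords.
Total: 10 + 40 + 7 + 40 + 5 = 102.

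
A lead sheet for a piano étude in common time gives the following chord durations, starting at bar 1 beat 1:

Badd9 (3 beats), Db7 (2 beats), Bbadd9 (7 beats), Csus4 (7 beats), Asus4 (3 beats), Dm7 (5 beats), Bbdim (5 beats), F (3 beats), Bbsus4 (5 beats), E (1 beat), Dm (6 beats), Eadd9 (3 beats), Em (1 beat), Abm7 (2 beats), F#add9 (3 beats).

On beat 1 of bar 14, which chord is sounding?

Beat 1 of bar 14 is beat (14−1)×4 + 1 = 53 overall.
Running totals: Badd9 ends at 3, Db7 ends at 5, Bbadd9 ends at 12, Csus4 ends at 19, Asus4 ends at 22, Dm7 ends at 27, Bbdim ends at 32, F ends at 35, Bbsus4 ends at 40, E ends at 41, Dm ends at 47, Eadd9 ends at 50, Em ends at 51, Abm7 ends at 53.
Beat 53 falls within Abm7.

Abm7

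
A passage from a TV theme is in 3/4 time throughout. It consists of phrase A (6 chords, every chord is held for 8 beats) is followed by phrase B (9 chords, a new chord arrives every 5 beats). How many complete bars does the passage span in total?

31 bars

A: 6 × 8 = 48 beats = 16 bars.
B: 9 × 5 = 45 beats = 15 bars.
Total: 16 + 15 = 31 bars.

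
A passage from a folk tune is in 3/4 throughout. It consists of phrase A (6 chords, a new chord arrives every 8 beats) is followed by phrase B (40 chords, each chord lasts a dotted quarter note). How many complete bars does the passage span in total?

A: 6 × 8 = 48 beats = 16 bars.
B: 40 × 1.5 = 60 beats = 20 bars.
Total: 16 + 20 = 36 bars.

36 bars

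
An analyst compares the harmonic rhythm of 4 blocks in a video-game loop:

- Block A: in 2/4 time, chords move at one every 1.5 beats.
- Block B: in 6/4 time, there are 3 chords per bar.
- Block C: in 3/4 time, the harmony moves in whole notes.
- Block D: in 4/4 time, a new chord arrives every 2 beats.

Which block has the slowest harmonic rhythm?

Block C

A: 2 beats/bar ÷ 1.5 beats/chord = 4/3 chords/bar.
B: 6 beats/bar ÷ 2 beats/chord = 3 chords/bar.
C: 3 beats/bar ÷ 4 beats/chord = 0.75 chords/bar.
D: 4 beats/bar ÷ 2 beats/chord = 2 chords/bar.
Slowest is C at 0.75 chords/bar.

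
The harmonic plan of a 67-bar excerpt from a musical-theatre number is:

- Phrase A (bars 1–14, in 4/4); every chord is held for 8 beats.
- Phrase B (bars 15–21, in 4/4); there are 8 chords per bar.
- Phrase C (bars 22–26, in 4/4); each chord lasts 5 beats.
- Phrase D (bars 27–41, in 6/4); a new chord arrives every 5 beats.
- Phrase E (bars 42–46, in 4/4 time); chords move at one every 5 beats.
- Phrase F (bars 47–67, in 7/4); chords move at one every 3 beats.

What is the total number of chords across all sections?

A: 14 bars × 4 beats = 56 beats; 8 beats/chord → 7 chords.
B: 7 bars × 4 beats = 28 beats; 0.5 beats/chord → 56 chords.
C: 5 bars × 4 beats = 20 beats; 5 beats/chord → 4 chords.
D: 15 bars × 6 beats = 90 beats; 5 beats/chord → 18 chords.
E: 5 bars × 4 beats = 20 beats; 5 beats/chord → 4 chords.
F: 21 bars × 7 beats = 147 beats; 3 beats/chord → 49 chords.
Total: 7 + 56 + 4 + 18 + 4 + 49 = 138.

138 chords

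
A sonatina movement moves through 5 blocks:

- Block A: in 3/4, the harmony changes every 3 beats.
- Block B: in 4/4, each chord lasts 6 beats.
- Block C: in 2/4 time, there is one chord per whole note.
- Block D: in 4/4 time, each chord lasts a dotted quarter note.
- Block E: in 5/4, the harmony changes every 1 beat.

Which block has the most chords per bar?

A: 3/3 = 1 chord/bar.
B: 4/6 = 2/3 chords/bar.
C: 2/4 = 0.5 chords/bar.
D: 4/1.5 = 8/3 chords/bar.
E: 5/1 = 5 chords/bar.
Fastest is E at 5 chords/bar.

Block E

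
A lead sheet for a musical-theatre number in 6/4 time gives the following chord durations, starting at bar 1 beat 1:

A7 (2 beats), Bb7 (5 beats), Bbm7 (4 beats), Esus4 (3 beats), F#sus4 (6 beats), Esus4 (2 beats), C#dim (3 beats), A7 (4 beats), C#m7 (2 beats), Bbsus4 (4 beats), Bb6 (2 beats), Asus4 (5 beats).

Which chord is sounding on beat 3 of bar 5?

Beat 3 of bar 5 is beat (5−1)×6 + 3 = 27 overall.
Running totals: A7 ends at 2, Bb7 ends at 7, Bbm7 ends at 11, Esus4 ends at 14, F#sus4 ends at 20, Esus4 ends at 22, C#dim ends at 25, A7 ends at 29.
Beat 27 falls within A7.

A7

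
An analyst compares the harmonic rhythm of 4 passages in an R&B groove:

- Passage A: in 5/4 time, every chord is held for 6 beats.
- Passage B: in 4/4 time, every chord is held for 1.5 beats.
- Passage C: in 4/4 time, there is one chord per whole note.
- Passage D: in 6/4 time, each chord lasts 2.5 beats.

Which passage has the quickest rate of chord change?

A: each chord is 6 beats in 5/4, so 5/6 per bar.
B: each chord is 1.5 beats in 4/4, so 8/3 per bar.
C: each chord is 4 beats in 4/4, so 1 per bar.
D: each chord is 2.5 beats in 6/4, so 2.4 per bar.
Fastest is B at 8/3 chords/bar.

Passage B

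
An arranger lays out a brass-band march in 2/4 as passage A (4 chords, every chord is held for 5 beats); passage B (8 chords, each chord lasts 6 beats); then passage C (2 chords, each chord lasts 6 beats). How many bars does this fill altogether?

40 bars

A: 4 × 5 = 20 beats = 10 bars.
B: 8 × 6 = 48 beats = 24 bars.
C: 2 × 6 = 12 beats = 6 bars.
Total: 10 + 24 + 6 = 40 bars.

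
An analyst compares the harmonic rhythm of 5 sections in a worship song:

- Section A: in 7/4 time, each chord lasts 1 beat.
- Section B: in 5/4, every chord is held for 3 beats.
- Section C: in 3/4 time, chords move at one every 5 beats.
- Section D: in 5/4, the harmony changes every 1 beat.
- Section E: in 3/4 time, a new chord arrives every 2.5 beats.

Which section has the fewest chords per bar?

A: 7/1 = 7 chords/bar.
B: 5/3 = 5/3 chords/bar.
C: 3/5 = 0.6 chords/bar.
D: 5/1 = 5 chords/bar.
E: 3/2.5 = 1.2 chords/bar.
Slowest is C at 0.6 chords/bar.

Section C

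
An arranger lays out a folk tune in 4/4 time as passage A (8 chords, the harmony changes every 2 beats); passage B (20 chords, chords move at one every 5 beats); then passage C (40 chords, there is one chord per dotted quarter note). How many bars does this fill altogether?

44 bars

A: 8 × 2 = 16 beats = 4 bars.
B: 20 × 5 = 100 beats = 25 bars.
C: 40 × 1.5 = 60 beats = 15 bars.
Total: 4 + 25 + 15 = 44 bars.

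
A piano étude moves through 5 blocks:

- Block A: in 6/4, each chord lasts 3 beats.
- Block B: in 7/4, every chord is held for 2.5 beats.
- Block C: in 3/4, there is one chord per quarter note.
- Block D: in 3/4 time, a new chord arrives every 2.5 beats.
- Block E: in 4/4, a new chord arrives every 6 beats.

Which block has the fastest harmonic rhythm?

Block C

A: each chord is 3 beats in 6/4, so 2 per bar.
B: each chord is 2.5 beats in 7/4, so 2.8 per bar.
C: each chord is 1 beat in 3/4, so 3 per bar.
D: each chord is 2.5 beats in 3/4, so 1.2 per bar.
E: each chord is 6 beats in 4/4, so 2/3 per bar.
Fastest is C at 3 chords/bar.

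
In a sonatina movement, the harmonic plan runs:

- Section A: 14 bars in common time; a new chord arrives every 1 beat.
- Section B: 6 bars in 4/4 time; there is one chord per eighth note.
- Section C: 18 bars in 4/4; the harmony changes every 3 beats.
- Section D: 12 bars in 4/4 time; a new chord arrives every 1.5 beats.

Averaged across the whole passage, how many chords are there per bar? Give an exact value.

3.2 chords per bar

A: 14 bars of 4 beats is 56 beats; at 1 beat each that's 56 chords.
B: 6 bars of 4 beats is 24 beats; at 0.5 beats each that's 48 chords.
C: 18 bars of 4 beats is 72 beats; at 3 beats each that's 24 chords.
D: 12 bars of 4 beats is 48 beats; at 1.5 beats each that's 32 chords.
Overall: 160 chords over 50 bars → 160/50 = 3.2 chords per bar.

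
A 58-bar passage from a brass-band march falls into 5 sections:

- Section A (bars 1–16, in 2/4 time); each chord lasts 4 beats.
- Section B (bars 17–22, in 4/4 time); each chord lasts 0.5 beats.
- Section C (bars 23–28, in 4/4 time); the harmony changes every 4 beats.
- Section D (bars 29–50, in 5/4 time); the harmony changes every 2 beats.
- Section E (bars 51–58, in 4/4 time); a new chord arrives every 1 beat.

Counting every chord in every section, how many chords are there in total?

149 chords

A: 16·2 = 32 beats, 32/4 = 8 chords.
B: 6·4 = 24 beats, 24/0.5 = 48 chords.
C: 6·4 = 24 beats, 24/4 = 6 chords.
D: 22·5 = 110 beats, 110/2 = 55 chords.
E: 8·4 = 32 beats, 32/1 = 32 chords.
Total: 8 + 48 + 6 + 55 + 32 = 149.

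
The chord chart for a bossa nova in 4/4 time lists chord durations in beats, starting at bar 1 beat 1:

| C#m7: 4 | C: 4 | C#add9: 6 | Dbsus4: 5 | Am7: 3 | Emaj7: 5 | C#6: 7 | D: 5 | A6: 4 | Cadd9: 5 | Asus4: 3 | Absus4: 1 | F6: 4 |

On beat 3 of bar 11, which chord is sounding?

A6

Beat 3 of bar 11 is beat (11−1)×4 + 3 = 43 overall.
Running totals: C#m7 ends at 4, C ends at 8, C#add9 ends at 14, Dbsus4 ends at 19, Am7 ends at 22, Emaj7 ends at 27, C#6 ends at 34, D ends at 39, A6 ends at 43.
Beat 43 falls within A6.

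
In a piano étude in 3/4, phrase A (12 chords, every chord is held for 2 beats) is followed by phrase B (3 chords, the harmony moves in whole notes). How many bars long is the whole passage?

A: 12 × 2 = 24 beats = 8 bars.
B: 3 × 4 = 12 beats = 4 bars.
Total: 8 + 4 = 12 bars.

12 bars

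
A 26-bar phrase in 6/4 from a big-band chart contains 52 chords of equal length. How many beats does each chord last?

3 beats

26 bars × 6 beats/bar = 156 beats total.
156 beats ÷ 52 chords = 3 beats per chord.
(That is a dotted half note.)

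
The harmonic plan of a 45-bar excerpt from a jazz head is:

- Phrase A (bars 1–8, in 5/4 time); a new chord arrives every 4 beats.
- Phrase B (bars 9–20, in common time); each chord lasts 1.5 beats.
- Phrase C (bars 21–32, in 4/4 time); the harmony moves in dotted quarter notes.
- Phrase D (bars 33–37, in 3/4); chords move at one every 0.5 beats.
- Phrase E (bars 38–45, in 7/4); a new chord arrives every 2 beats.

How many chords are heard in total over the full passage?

132 chords

A has 40 beats and chords last 4 each, so 10 chords.
B has 48 beats and chords last 1.5 each, so 32 chords.
C has 48 beats and chords last 1.5 each, so 32 chords.
D has 15 beats and chords last 0.5 each, so 30 chords.
E has 56 beats and chords last 2 each, so 28 chords.
Total: 10 + 32 + 32 + 30 + 28 = 132.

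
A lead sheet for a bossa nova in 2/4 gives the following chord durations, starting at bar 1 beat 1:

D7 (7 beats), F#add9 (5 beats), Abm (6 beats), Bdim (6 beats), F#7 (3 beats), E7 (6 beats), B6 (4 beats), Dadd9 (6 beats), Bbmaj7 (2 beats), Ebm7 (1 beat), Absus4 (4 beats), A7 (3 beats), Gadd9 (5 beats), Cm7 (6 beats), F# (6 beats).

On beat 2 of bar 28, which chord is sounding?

Beat 2 of bar 28 is beat (28−1)×2 + 2 = 56 overall.
Running totals: D7 ends at 7, F#add9 ends at 12, Abm ends at 18, Bdim ends at 24, F#7 ends at 27, E7 ends at 33, B6 ends at 37, Dadd9 ends at 43, Bbmaj7 ends at 45, Ebm7 ends at 46, Absus4 ends at 50, A7 ends at 53, Gadd9 ends at 58.
Beat 56 falls within Gadd9.

Gadd9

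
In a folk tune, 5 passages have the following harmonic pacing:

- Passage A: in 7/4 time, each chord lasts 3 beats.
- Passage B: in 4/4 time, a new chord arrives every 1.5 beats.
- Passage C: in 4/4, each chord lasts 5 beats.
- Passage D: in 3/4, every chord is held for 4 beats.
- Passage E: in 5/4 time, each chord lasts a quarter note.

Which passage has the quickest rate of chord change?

A: each chord is 3 beats in 7/4, so 7/3 per bar.
B: each chord is 1.5 beats in 4/4, so 8/3 per bar.
C: each chord is 5 beats in 4/4, so 0.8 per bar.
D: each chord is 4 beats in 3/4, so 0.75 per bar.
E: each chord is 1 beat in 5/4, so 5 per bar.
Fastest is E at 5 chords/bar.

Passage E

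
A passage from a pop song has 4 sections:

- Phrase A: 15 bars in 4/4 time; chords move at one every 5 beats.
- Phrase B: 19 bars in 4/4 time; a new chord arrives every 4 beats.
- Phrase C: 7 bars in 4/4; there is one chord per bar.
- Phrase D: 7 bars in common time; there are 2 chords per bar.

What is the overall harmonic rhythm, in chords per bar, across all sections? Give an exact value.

13/12 chords per bar

A: 15 bars of 4 beats is 60 beats; at 5 beats each that's 12 chords.
B: 19 bars of 4 beats is 76 beats; at 4 beats each that's 19 chords.
C: 7 bars of 4 beats is 28 beats; at 4 beats each that's 7 chords.
D: 7 bars of 4 beats is 28 beats; at 2 beats each that's 14 chords.
Overall: 52 chords over 48 bars → 52/48 = 13/12 chords per bar.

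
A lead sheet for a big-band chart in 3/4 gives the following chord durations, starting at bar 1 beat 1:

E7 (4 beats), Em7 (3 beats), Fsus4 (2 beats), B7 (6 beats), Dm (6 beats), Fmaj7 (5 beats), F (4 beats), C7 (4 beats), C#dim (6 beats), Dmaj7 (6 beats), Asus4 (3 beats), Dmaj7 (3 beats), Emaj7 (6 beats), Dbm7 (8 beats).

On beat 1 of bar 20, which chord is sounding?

Emaj7

Beat 1 of bar 20 is beat (20−1)×3 + 1 = 58 overall.
Running totals: E7 ends at 4, Em7 ends at 7, Fsus4 ends at 9, B7 ends at 15, Dm ends at 21, Fmaj7 ends at 26, F ends at 30, C7 ends at 34, C#dim ends at 40, Dmaj7 ends at 46, Asus4 ends at 49, Dmaj7 ends at 52, Emaj7 ends at 58.
Beat 58 falls within Emaj7.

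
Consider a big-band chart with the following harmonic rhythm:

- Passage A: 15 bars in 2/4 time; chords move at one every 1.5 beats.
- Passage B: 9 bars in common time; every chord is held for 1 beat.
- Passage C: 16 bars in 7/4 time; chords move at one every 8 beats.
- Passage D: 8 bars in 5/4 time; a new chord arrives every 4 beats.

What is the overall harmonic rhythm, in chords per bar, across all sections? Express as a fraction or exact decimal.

5/3 chords per bar

A: 15 bars of 2 beats is 30 beats; at 1.5 beats each that's 20 chords.
B: 9 bars of 4 beats is 36 beats; at 1 beat each that's 36 chords.
C: 16 bars of 7 beats is 112 beats; at 8 beats each that's 14 chords.
D: 8 bars of 5 beats is 40 beats; at 4 beats each that's 10 chords.
Overall: 80 chords over 48 bars → 80/48 = 5/3 chords per bar.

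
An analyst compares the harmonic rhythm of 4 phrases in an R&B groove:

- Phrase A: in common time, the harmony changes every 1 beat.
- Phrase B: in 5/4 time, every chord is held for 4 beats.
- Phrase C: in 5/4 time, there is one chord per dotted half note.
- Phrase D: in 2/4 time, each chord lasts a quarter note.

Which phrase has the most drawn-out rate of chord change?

A: each chord is 1 beat in 4/4, so 4 per bar.
B: each chord is 4 beats in 5/4, so 1.25 per bar.
C: each chord is 3 beats in 5/4, so 5/3 per bar.
D: each chord is 1 beat in 2/4, so 2 per bar.
Slowest is B at 1.25 chords/bar.

Phrase B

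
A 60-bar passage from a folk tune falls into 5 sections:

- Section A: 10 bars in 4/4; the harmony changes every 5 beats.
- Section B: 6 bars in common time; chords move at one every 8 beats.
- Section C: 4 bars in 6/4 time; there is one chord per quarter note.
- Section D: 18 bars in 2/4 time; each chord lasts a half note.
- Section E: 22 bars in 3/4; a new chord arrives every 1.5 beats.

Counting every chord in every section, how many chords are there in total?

A has 40 beats and chords last 5 each, so 8 chords.
B has 24 beats and chords last 8 each, so 3 chords.
C has 24 beats and chords last 1 each, so 24 chords.
D has 36 beats and chords last 2 each, so 18 chords.
E has 66 beats and chords last 1.5 each, so 44 chords.
Total: 8 + 3 + 24 + 18 + 44 = 97.

97 chords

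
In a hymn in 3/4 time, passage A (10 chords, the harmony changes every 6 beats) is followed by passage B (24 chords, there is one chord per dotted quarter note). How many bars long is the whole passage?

A: 10 × 6 = 60 beats = 20 bars.
B: 24 × 1.5 = 36 beats = 12 bars.
Total: 20 + 12 = 32 bars.

32 bars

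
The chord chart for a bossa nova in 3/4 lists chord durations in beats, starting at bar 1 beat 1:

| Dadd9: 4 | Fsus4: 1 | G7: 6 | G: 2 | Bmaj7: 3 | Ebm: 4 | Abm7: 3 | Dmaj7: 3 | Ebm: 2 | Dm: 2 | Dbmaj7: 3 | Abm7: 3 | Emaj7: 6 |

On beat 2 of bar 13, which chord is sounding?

Beat 2 of bar 13 is beat (13−1)×3 + 2 = 38 overall.
Running totals: Dadd9 ends at 4, Fsus4 ends at 5, G7 ends at 11, G ends at 13, Bmaj7 ends at 16, Ebm ends at 20, Abm7 ends at 23, Dmaj7 ends at 26, Ebm ends at 28, Dm ends at 30, Dbmaj7 ends at 33, Abm7 ends at 36, Emaj7 ends at 42.
Beat 38 falls within Emaj7.

Emaj7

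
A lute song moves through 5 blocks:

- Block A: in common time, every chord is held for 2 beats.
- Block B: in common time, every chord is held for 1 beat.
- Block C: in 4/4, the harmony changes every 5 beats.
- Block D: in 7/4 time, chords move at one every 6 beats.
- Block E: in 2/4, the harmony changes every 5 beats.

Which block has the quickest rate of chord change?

A: 4 beats/bar ÷ 2 beats/chord = 2 chords/bar.
B: 4 beats/bar ÷ 1 beat/chord = 4 chords/bar.
C: 4 beats/bar ÷ 5 beats/chord = 0.8 chords/bar.
D: 7 beats/bar ÷ 6 beats/chord = 7/6 chords/bar.
E: 2 beats/bar ÷ 5 beats/chord = 0.4 chords/bar.
Fastest is B at 4 chords/bar.

Block B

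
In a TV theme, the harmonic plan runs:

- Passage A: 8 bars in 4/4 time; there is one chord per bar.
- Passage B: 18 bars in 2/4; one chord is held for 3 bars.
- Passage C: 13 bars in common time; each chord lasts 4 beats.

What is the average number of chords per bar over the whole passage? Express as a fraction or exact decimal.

9/13 chords per bar

A: 8 × 4 = 32 beats ÷ 4 = 8 chords.
B: 18 × 2 = 36 beats ÷ 6 = 6 chords.
C: 13 × 4 = 52 beats ÷ 4 = 13 chords.
Overall: 27 chords over 39 bars → 27/39 = 9/13 chords per bar.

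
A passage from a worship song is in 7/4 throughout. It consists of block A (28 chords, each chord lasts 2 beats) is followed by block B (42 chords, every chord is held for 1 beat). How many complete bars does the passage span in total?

A: 28 × 2 = 56 beats = 8 bars.
B: 42 × 1 = 42 beats = 6 bars.
Total: 8 + 6 = 14 bars.

14 bars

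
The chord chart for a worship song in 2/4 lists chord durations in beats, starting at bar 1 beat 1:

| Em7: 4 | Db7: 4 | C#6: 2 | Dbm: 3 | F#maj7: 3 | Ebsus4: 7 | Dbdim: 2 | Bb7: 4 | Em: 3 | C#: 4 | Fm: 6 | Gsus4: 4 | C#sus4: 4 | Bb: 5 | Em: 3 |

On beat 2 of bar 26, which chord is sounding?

Bb

Beat 2 of bar 26 is beat (26−1)×2 + 2 = 52 overall.
Running totals: Em7 ends at 4, Db7 ends at 8, C#6 ends at 10, Dbm ends at 13, F#maj7 ends at 16, Ebsus4 ends at 23, Dbdim ends at 25, Bb7 ends at 29, Em ends at 32, C# ends at 36, Fm ends at 42, Gsus4 ends at 46, C#sus4 ends at 50, Bb ends at 55.
Beat 52 falls within Bb.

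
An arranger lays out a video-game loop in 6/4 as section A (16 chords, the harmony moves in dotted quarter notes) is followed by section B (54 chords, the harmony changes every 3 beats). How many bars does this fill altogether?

A: 16 × 1.5 = 24 beats = 4 bars.
B: 54 × 3 = 162 beats = 27 bars.
Total: 4 + 27 = 31 bars.

31 bars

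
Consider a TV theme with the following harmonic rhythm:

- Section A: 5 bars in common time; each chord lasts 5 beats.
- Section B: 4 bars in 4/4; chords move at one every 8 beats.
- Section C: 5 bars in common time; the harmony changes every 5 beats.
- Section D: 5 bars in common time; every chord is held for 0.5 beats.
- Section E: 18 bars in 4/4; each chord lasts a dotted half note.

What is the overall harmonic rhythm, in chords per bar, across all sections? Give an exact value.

A: 5 × 4 = 20 beats ÷ 5 = 4 chords.
B: 4 × 4 = 16 beats ÷ 8 = 2 chords.
C: 5 × 4 = 20 beats ÷ 5 = 4 chords.
D: 5 × 4 = 20 beats ÷ 0.5 = 40 chords.
E: 18 × 4 = 72 beats ÷ 3 = 24 chords.
Overall: 74 chords over 37 bars → 74/37 = 2 chords per bar.

2 chords per bar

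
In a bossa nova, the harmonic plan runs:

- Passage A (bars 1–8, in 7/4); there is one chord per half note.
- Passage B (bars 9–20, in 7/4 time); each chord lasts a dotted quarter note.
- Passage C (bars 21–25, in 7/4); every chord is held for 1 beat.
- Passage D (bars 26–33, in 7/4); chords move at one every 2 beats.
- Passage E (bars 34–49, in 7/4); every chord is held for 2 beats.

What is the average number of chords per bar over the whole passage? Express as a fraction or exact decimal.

29/7 chords per bar

A: 8 × 7 = 56 beats ÷ 2 = 28 chords.
B: 12 × 7 = 84 beats ÷ 1.5 = 56 chords.
C: 5 × 7 = 35 beats ÷ 1 = 35 chords.
D: 8 × 7 = 56 beats ÷ 2 = 28 chords.
E: 16 × 7 = 112 beats ÷ 2 = 56 chords.
Overall: 203 chords over 49 bars → 203/49 = 29/7 chords per bar.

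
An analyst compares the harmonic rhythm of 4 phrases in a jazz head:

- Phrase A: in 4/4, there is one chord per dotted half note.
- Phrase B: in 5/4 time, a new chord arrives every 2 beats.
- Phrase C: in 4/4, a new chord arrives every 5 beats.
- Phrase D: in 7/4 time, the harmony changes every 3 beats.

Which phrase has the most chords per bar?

A: 4/3 = 4/3 chords/bar.
B: 5/2 = 2.5 chords/bar.
C: 4/5 = 0.8 chords/bar.
D: 7/3 = 7/3 chords/bar.
Fastest is B at 2.5 chords/bar.

Phrase B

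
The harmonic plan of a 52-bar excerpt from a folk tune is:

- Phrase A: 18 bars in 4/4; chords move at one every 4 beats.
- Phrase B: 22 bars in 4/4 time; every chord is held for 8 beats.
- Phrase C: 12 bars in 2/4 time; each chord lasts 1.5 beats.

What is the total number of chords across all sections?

A: 18 bars × 4 beats = 72 beats; 4 beats/chord → 18 chords.
B: 22 bars × 4 beats = 88 beats; 8 beats/chord → 11 chords.
C: 12 bars × 2 beats = 24 beats; 1.5 beats/chord → 16 chords.
Total: 18 + 11 + 16 = 45.

45 chords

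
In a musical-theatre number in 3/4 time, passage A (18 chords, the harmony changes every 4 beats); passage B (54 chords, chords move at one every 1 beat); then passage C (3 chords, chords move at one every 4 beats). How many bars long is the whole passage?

46 bars

A: 18 × 4 = 72 beats = 24 bars.
B: 54 × 1 = 54 beats = 18 bars.
C: 3 × 4 = 12 beats = 4 bars.
Total: 24 + 18 + 4 = 46 bars.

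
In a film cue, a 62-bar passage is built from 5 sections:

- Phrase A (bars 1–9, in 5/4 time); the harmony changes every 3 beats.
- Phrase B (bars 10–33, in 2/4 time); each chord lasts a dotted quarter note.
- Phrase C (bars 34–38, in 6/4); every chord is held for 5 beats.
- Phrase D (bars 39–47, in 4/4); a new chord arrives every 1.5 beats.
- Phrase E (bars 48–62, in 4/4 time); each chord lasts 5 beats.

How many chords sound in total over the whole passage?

89 chords

A: 9 bars × 5 beats = 45 beats; 3 beats/chord → 15 chords.
B: 24 bars × 2 beats = 48 beats; 1.5 beats/chord → 32 chords.
C: 5 bars × 6 beats = 30 beats; 5 beats/chord → 6 chords.
D: 9 bars × 4 beats = 36 beats; 1.5 beats/chord → 24 chords.
E: 15 bars × 4 beats = 60 beats; 5 beats/chord → 12 chords.
Total: 15 + 32 + 6 + 24 + 12 = 89.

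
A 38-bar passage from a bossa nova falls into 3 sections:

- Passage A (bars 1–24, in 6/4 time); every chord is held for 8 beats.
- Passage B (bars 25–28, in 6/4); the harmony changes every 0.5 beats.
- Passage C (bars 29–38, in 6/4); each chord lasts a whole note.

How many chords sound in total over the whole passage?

81 chords

A: 24·6 = 144 beats, 144/8 = 18 chords.
B: 4·6 = 24 beats, 24/0.5 = 48 chords.
C: 10·6 = 60 beats, 60/4 = 15 chords.
Total: 18 + 48 + 15 = 81.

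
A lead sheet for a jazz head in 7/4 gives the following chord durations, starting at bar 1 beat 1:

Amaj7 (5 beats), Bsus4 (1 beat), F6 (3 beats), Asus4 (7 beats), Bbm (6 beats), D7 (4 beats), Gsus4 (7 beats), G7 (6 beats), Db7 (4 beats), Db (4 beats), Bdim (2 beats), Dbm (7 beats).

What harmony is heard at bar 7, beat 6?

Bdim

Beat 6 of bar 7 is beat (7−1)×7 + 6 = 48 overall.
Running totals: Amaj7 ends at 5, Bsus4 ends at 6, F6 ends at 9, Asus4 ends at 16, Bbm ends at 22, D7 ends at 26, Gsus4 ends at 33, G7 ends at 39, Db7 ends at 43, Db ends at 47, Bdim ends at 49.
Beat 48 falls within Bdim.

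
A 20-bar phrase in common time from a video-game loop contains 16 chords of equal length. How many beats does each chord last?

20 bars × 4 beats/bar = 80 beats total.
80 beats ÷ 16 chords = 5 beats per chord.

5 beats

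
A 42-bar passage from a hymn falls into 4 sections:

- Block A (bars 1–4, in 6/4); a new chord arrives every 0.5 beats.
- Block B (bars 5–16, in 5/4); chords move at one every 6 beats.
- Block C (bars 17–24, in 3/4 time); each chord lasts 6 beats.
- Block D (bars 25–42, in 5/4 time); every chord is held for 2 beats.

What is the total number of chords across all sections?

A has 24 beats and chords last 0.5 each, so 48 chords.
B has 60 beats and chords last 6 each, so 10 chords.
C has 24 beats and chords last 6 each, so 4 chords.
D has 90 beats and chords last 2 each, so 45 chords.
Total: 48 + 10 + 4 + 45 = 107.

107 chords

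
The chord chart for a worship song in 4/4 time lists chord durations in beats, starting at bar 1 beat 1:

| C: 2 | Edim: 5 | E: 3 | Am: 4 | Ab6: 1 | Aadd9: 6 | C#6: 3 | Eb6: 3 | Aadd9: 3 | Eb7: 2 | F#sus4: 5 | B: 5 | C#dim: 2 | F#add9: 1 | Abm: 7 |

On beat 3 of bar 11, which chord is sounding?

C#dim

Beat 3 of bar 11 is beat (11−1)×4 + 3 = 43 overall.
Running totals: C ends at 2, Edim ends at 7, E ends at 10, Am ends at 14, Ab6 ends at 15, Aadd9 ends at 21, C#6 ends at 24, Eb6 ends at 27, Aadd9 ends at 30, Eb7 ends at 32, F#sus4 ends at 37, B ends at 42, C#dim ends at 44.
Beat 43 falls within C#dim.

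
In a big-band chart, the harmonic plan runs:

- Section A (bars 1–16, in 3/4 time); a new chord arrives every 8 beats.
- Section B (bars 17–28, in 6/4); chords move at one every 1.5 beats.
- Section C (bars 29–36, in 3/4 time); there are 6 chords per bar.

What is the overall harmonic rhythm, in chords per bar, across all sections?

A: 16 bars of 3 beats is 48 beats; at 8 beats each that's 6 chords.
B: 12 bars of 6 beats is 72 beats; at 1.5 beats each that's 48 chords.
C: 8 bars of 3 beats is 24 beats; at 0.5 beats each that's 48 chords.
Overall: 102 chords over 36 bars → 102/36 = 17/6 chords per bar.

17/6 chords per bar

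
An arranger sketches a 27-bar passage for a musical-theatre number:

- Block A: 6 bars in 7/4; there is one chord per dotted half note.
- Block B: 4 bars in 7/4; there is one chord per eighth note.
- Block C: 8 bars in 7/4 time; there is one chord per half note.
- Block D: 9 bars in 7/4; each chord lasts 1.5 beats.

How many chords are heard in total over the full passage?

140 chords

A has 42 beats and chords last 3 each, so 14 chords.
B has 28 beats and chords last 0.5 each, so 56 chords.
C has 56 beats and chords last 2 each, so 28 chords.
D has 63 beats and chords last 1.5 each, so 42 chords.
Total: 14 + 56 + 28 + 42 = 140.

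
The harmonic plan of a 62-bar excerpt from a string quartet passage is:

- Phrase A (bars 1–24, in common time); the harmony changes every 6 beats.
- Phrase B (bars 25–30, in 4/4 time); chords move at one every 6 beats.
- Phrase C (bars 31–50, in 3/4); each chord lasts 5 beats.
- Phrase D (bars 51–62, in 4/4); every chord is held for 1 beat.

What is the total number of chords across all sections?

80 chords

A: 24·4 = 96 beats, 96/6 = 16 chords.
B: 6·4 = 24 beats, 24/6 = 4 chords.
C: 20·3 = 60 beats, 60/5 = 12 chords.
D: 12·4 = 48 beats, 48/1 = 48 chords.
Total: 16 + 4 + 12 + 48 = 80.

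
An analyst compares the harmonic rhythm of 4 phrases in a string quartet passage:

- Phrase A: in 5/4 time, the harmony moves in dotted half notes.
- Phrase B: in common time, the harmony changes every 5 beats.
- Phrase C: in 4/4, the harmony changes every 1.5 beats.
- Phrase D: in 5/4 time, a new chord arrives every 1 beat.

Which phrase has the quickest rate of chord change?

A: each chord is 3 beats in 5/4, so 5/3 per bar.
B: each chord is 5 beats in 4/4, so 0.8 per bar.
C: each chord is 1.5 beats in 4/4, so 8/3 per bar.
D: each chord is 1 beat in 5/4, so 5 per bar.
Fastest is D at 5 chords/bar.

Phrase D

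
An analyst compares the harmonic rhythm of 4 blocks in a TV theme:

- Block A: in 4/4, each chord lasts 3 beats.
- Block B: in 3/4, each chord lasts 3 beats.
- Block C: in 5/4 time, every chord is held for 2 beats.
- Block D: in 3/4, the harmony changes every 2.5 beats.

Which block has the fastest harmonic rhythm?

Block C

A: each chord is 3 beats in 4/4, so 4/3 per bar.
B: each chord is 3 beats in 3/4, so 1 per bar.
C: each chord is 2 beats in 5/4, so 2.5 per bar.
D: each chord is 2.5 beats in 3/4, so 1.2 per bar.
Fastest is C at 2.5 chords/bar.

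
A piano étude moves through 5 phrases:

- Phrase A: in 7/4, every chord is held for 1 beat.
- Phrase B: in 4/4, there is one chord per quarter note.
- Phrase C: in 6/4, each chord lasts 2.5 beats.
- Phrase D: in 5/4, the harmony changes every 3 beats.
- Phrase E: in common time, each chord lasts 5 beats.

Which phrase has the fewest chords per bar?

Phrase E

A: 7 beats/bar ÷ 1 beat/chord = 7 chords/bar.
B: 4 beats/bar ÷ 1 beat/chord = 4 chords/bar.
C: 6 beats/bar ÷ 2.5 beats/chord = 2.4 chords/bar.
D: 5 beats/bar ÷ 3 beats/chord = 5/3 chords/bar.
E: 4 beats/bar ÷ 5 beats/chord = 0.8 chords/bar.
Slowest is E at 0.8 chords/bar.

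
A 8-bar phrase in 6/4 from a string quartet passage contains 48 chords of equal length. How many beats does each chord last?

8 bars × 6 beats/bar = 48 beats total.
48 beats ÷ 48 chords = 1 beats per chord.
(That is a quarter note.)

1 beat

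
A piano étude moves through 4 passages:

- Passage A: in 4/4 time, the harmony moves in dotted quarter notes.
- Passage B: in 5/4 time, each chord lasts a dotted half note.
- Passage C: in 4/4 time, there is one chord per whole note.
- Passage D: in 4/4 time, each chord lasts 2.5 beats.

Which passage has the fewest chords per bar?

Passage C

A: 4/1.5 = 8/3 chords/bar.
B: 5/3 = 5/3 chords/bar.
C: 4/4 = 1 chord/bar.
D: 4/2.5 = 1.6 chords/bar.
Slowest is C at 1 chords/bar.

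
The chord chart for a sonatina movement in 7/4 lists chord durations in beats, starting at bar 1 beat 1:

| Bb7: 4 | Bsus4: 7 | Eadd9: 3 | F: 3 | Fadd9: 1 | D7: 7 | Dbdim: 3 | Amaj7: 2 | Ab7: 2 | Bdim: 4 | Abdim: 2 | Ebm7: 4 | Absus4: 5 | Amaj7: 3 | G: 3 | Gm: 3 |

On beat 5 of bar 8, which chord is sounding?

Gm

Beat 5 of bar 8 is beat (8−1)×7 + 5 = 54 overall.
Running totals: Bb7 ends at 4, Bsus4 ends at 11, Eadd9 ends at 14, F ends at 17, Fadd9 ends at 18, D7 ends at 25, Dbdim ends at 28, Amaj7 ends at 30, Ab7 ends at 32, Bdim ends at 36, Abdim ends at 38, Ebm7 ends at 42, Absus4 ends at 47, Amaj7 ends at 50, G ends at 53, Gm ends at 56.
Beat 54 falls within Gm.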